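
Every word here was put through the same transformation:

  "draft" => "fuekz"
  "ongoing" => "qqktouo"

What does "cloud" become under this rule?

eoszj

In draft: d→f is +2, r→u is +3, a→e is +4, f→k is +5 — the shift increases by 1 each position. Letter i (0-indexed) is shifted by i+2, so successive shifts are 2, 3, 4, ….
On cloud: c+2=e, l+3=o, o+4=s, u+5=z, d+6=j.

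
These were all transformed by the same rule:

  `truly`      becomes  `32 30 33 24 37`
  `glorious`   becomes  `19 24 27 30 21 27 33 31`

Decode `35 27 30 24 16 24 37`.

worldly

Letters become their 1-based position plus 12 (so a→13, b→14, …).
Decoding 35 27 30 24 16 24 37: 35→(35−12)÷1=23=w, 27→(27−12)÷1=15=o, 30→(30−12)÷1=18=r, 24→(24−12)÷1=12=l, 16→(16−12)÷1=4=d, 24→(24−12)÷1=12=l, 37→(37−12)÷1=25=y.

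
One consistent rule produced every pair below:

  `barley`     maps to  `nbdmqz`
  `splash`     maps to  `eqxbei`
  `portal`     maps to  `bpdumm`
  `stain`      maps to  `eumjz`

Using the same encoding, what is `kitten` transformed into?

wjfuqo

Shifts by position in barley: pos 0: b→n (+12), pos 1: a→b (+1), pos 2: r→d (+12), pos 3: l→m (+1) — repeating every 2. A repeating key of period 2 is used — shifts +12, +1 over and over.
Applying it to kitten: k+12=w, i+1=j, t+12=f, t+1=u, e+12=q, n+1=o.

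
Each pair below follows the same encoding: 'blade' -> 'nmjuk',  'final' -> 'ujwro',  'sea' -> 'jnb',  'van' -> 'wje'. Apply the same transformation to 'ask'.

tbj

Read the word backwards and shift each letter +9.
For ask: reverse → ksa; then shift: k+9=t, s+9=b, a+9=j.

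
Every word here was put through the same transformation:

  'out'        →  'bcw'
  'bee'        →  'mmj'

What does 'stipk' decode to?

The output letters match the input read backwards, each shifted +8: out reversed is tuo. The word is reversed, then every letter is shifted forward by 8.
Decoding stipk: shift back: s−8=k, t−8=l, i−8=a, p−8=h, k−8=c → klahc; then reverse → chalk.

chalk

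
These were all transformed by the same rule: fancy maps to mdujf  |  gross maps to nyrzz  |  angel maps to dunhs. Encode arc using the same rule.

dyj

The shift depends on letter class: consonant f→m is +7, but vowel a→d is +3. The rule splits by letter class: vowels +3, consonants +7.
Applying it to arc: a(vowel)+3=d, r(cons)+7=y, c(cons)+7=j.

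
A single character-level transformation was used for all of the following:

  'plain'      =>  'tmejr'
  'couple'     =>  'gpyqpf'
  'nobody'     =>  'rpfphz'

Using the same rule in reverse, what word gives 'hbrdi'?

Shifts by position in plain: pos 0: p→t (+4), pos 1: l→m (+1), pos 2: a→e (+4), pos 3: i→j (+1) — repeating every 2. It's a Vigenère-style cipher with numeric key [4,1]: position i shifts by key[i mod 2].
Undoing it on hbrdi: h−4=d, b−1=a, r−4=n, d−1=c, i−4=e.

dance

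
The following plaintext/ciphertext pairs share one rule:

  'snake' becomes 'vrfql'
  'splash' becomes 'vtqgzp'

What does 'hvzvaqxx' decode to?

In snake: s→v is +3, n→r is +4, a→f is +5, k→q is +6 — the shift increases by 1 each position. Letter i (0-indexed) is shifted by i+3, so successive shifts are 3, 4, 5, ….
Decoding hvzvaqxx: h−3=e, v−4=r, z−5=u, v−6=p, a−7=t, q−8=i, x−9=o, x−10=n.

eruption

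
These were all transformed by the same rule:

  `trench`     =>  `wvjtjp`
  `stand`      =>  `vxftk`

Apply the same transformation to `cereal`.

In trench: t→w is +3, r→v is +4, e→j is +5, n→t is +6 — the shift increases by 1 each position. The shift increases by 1 at each position, starting from +3: 3, 4, 5, ….
On cereal: c+3=f, e+4=i, r+5=w, e+6=k, a+7=h, l+8=t.

fiwkht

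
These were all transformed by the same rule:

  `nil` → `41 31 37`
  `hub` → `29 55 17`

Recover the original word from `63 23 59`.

yew

n(#14)→41 and i(#9)→31: differences scale by 2, so n = 2·pos + 13. The formula is n = 2×(alphabet index, a=1) + 13.
Undoing it on 63 23 59: 63→(63−13)÷2=25=y, 23→(23−13)÷2=5=e, 59→(59−13)÷2=23=w.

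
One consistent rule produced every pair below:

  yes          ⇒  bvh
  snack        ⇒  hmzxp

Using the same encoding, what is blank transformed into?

Each pair mirrors across the alphabet (y↔b, e↔v, s↔h): positions sum to 25. Each letter is replaced by its mirror in the alphabet: a↔z, b↔y, c↔x, and so on (the Atbash cipher).
On blank: b↔y, l↔o, a↔z, n↔m, k↔p.

yozmp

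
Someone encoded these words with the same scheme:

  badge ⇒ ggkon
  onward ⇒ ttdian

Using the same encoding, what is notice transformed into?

Each letter shifts forward by (position + 5), i.e. 5, 6, 7, … — the shift grows by one for each successive letter.
Applying it to notice: n+5=s, o+6=u, t+7=a, i+8=q, c+9=l, e+10=o.

suaqlo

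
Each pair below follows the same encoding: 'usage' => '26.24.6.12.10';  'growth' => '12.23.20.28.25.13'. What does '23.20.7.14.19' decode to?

u is letter #21 and maps to 26: an offset of 5. Each letter is replaced by its alphabet position (a=1..z=26) + 5.
Reversing it on 23.20.7.14.19: 23→(23−5)÷1=18=r, 20→(20−5)÷1=15=o, 7→(7−5)÷1=2=b, 14→(14−5)÷1=9=i, 19→(19−5)÷1=14=n.

robin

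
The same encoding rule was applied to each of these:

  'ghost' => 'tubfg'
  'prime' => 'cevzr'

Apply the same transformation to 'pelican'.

Compare letters: g→t is +13, h→u is +13, o→b is +13 — a constant shift. Each letter is shifted forward by 13 in the alphabet (a Caesar shift of +13).
For pelican: p+13=c, e+13=r, l+13=y, i+13=v, c+13=p, a+13=n, n+13=a.

cryvpna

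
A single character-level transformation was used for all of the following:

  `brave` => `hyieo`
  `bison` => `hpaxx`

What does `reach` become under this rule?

xlilr

In brave: b→h is +6, r→y is +7, a→i is +8, v→e is +9 — the shift increases by 1 each position. The shift increases by 1 at each position, starting from +6: 6, 7, 8, ….
On reach: r+6=x, e+7=l, a+8=i, c+9=l, h+10=r.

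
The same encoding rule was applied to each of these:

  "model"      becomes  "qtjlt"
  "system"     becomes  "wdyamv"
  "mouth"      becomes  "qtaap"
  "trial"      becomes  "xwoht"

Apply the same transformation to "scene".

whkum

The shift increases by 1 at each position, starting from +4: 4, 5, 6, ….
On scene: s+4=w, c+5=h, e+6=k, n+7=u, e+8=m.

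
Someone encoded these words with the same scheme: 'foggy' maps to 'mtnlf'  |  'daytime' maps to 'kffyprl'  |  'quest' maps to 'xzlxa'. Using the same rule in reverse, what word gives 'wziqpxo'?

publish

Shifts by position in foggy: pos 0: f→m (+7), pos 1: o→t (+5), pos 2: g→n (+7), pos 3: g→l (+5) — repeating every 2. It's a Vigenère-style cipher with numeric key [7,5]: position i shifts by key[i mod 2].
Decoding wziqpxo: w−7=p, z−5=u, i−7=b, q−5=l, p−7=i, x−5=s, o−7=h.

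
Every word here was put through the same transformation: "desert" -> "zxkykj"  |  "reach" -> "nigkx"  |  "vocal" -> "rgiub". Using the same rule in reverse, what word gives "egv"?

The output letters match the input read backwards, each shifted +6: desert reversed is tresed. Two steps: reverse the string, then apply a Caesar shift of +6.
Reversing it on egv: shift back: e−6=y, g−6=a, v−6=p → yap; then reverse → pay.

pay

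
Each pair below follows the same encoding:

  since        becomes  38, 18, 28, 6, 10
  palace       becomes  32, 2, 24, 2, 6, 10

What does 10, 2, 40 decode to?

eat

Each letter becomes 2×(its alphabet position, a=1..z=26).
Undoing it on 10, 2, 40: 10→(10−0)÷2=5=e, 2→(2−0)÷2=1=a, 40→(40−0)÷2=20=t.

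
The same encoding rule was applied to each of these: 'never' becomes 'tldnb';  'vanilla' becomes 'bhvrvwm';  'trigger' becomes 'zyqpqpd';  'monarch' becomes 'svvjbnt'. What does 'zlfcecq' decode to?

texture

Letter i (0-indexed) is shifted by i+6, so successive shifts are 6, 7, 8, ….
Reversing it on zlfcecq: z−6=t, l−7=e, f−8=x, c−9=t, e−10=u, c−11=r, q−12=e.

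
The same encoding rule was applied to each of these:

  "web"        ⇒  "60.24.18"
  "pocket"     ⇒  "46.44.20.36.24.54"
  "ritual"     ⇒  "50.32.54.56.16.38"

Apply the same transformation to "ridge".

50.32.22.28.24

w(#23)→60 and e(#5)→24: differences scale by 2, so n = 2·pos + 14. Each letter becomes 2×(its alphabet position, a=1..z=26) + 14.
Applying it to ridge: r=18→50, i=9→32, d=4→22, g=7→28, e=5→24.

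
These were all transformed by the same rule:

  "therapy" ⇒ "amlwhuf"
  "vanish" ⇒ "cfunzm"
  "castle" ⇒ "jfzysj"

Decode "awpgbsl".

tribune

Shifts by position in therapy: pos 0: t→a (+7), pos 1: h→m (+5), pos 2: e→l (+7), pos 3: r→w (+5) — repeating every 2. It's a Vigenère-style cipher with numeric key [7,5]: position i shifts by key[i mod 2].
Undoing it on awpgbsl: a−7=t, w−5=r, p−7=i, g−5=b, b−7=u, s−5=n, l−7=e.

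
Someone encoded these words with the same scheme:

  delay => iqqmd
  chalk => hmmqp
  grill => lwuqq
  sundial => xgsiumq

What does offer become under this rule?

akkqw

The rule splits by letter class: vowels +12, consonants +5.
On offer: o(vowel)+12=a, f(cons)+5=k, f(cons)+5=k, e(vowel)+12=q, r(cons)+5=w.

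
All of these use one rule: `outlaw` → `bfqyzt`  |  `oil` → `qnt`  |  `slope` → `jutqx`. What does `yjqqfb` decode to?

The output letters match the input read backwards, each shifted +5: outlaw reversed is waltuo. The word is reversed, then every letter is shifted forward by 5.
Reversing it on yjqqfb: shift back: y−5=t, j−5=e, q−5=l, q−5=l, f−5=a, b−5=w → tellaw; then reverse → wallet.

wallet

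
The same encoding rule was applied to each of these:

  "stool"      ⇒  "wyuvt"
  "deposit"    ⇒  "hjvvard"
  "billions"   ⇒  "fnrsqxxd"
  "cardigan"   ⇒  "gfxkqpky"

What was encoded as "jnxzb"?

first

In stool: s→w is +4, t→y is +5, o→u is +6, o→v is +7 — the shift increases by 1 each position. Each letter shifts forward by (position + 4), i.e. 4, 5, 6, … — the shift grows by one for each successive letter.
Undoing it on jnxzb: j−4=f, n−5=i, x−6=r, z−7=s, b−8=t.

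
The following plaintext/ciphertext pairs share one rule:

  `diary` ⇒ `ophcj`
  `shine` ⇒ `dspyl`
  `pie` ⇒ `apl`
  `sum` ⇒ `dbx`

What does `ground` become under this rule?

The rule splits by letter class: vowels +7, consonants +11.
For ground: g(cons)+11=r, r(cons)+11=c, o(vowel)+7=v, u(vowel)+7=b, n(cons)+11=y, d(cons)+11=o.

rcvbyo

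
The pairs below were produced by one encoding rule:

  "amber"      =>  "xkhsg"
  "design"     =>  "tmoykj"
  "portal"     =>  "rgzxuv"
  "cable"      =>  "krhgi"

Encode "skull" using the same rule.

rraqy

The output letters match the input read backwards, each shifted +6: amber reversed is rebma. Two steps: reverse the string, then apply a Caesar shift of +6.
Applying it to skull: reverse → lluks; then shift: l+6=r, l+6=r, u+6=a, k+6=q, s+6=y.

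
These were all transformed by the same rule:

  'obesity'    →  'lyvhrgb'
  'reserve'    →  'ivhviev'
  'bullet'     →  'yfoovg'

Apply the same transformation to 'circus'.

xrixfh

Each pair mirrors across the alphabet (o↔l, b↔y, e↔v): positions sum to 25. Each letter is replaced by its mirror in the alphabet: a↔z, b↔y, c↔x, and so on (the Atbash cipher).
On circus: c↔x, i↔r, r↔i, c↔x, u↔f, s↔h.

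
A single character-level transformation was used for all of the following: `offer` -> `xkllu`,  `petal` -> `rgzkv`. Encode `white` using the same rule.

kzonc

The output letters match the input read backwards, each shifted +6: offer reversed is reffo. Two steps: reverse the string, then apply a Caesar shift of +6.
Applying it to white: reverse → etihw; then shift: e+6=k, t+6=z, i+6=o, h+6=n, w+6=c.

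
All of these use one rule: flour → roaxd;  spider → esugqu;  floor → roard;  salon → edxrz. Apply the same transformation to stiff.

Shifts by position in flour: pos 0: f→r (+12), pos 1: l→o (+3), pos 2: o→a (+12), pos 3: u→x (+3) — repeating every 2. A repeating key of period 2 is used — shifts +12, +3 over and over.
Applying it to stiff: s+12=e, t+3=w, i+12=u, f+3=i, f+12=r.

ewuir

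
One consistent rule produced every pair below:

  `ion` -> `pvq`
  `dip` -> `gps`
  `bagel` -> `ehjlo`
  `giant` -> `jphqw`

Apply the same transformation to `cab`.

fhe

The shift depends on letter class: consonant n→q is +3, but vowel i→p is +7. Vowels shift forward by 7 and consonants shift forward by 3.
On cab: c(cons)+3=f, a(vowel)+7=h, b(cons)+3=e.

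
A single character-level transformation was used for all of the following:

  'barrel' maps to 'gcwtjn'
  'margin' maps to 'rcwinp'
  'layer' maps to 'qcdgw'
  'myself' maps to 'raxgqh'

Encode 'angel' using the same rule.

A repeating key of period 2 is used — shifts +5, +2 over and over.
For angel: a+5=f, n+2=p, g+5=l, e+2=g, l+5=q.

fplgq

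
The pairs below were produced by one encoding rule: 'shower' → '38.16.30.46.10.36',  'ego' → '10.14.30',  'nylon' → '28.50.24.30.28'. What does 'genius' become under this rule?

The formula is n = 2×(alphabet index, a=1).
Applying it to genius: g=7→14, e=5→10, n=14→28, i=9→18, u=21→42, s=19→38.

14.10.28.18.42.38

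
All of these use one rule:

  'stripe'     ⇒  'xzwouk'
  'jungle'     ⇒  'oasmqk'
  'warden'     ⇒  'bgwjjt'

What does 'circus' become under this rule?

howizy

The shifts repeat in a cycle of length 2: positions 0,1,… shift by +5, +6, then the pattern repeats.
On circus: c+5=h, i+6=o, r+5=w, c+6=i, u+5=z, s+6=y.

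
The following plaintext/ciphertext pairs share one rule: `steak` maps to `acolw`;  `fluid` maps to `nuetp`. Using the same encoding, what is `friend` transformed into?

In steak: s→a is +8, t→c is +9, e→o is +10, a→l is +11 — the shift increases by 1 each position. Each letter shifts forward by (position + 8), i.e. 8, 9, 10, … — the shift grows by one for each successive letter.
For friend: f+8=n, r+9=a, i+10=s, e+11=p, n+12=z, d+13=q.

naspzq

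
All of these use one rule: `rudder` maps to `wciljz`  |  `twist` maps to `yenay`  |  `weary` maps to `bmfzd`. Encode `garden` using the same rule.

liwljv

Shifts by position in rudder: pos 0: r→w (+5), pos 1: u→c (+8), pos 2: d→i (+5), pos 3: d→l (+8) — repeating every 2. The shifts repeat in a cycle of length 2: positions 0,1,… shift by +5, +8, then the pattern repeats.
Applying it to garden: g+5=l, a+8=i, r+5=w, d+8=l, e+5=j, n+8=v.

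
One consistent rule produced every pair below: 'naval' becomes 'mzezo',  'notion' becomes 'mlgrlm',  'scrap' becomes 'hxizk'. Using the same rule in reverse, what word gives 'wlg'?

Each pair mirrors across the alphabet (n↔m, a↔z, v↔e): positions sum to 25. Each letter is replaced by its mirror in the alphabet: a↔z, b↔y, c↔x, and so on (the Atbash cipher).
Decoding wlg: w↔d, l↔o, g↔t.

dot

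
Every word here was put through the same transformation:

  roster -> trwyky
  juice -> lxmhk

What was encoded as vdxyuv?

Letter i (0-indexed) is shifted by i+2, so successive shifts are 2, 3, 4, ….
Reversing it on vdxyuv: v−2=t, d−3=a, x−4=t, y−5=t, u−6=o, v−7=o.

tattoo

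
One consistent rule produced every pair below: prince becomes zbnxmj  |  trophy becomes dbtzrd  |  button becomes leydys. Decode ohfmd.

Shifts by position in prince: pos 0: p→z (+10), pos 1: r→b (+10), pos 2: i→n (+5), pos 3: n→x (+10), pos 4: c→m (+10), pos 5: e→j (+5) — repeating every 3. A repeating key of period 3 is used — shifts +10, +10, +5 over and over.
Reversing it on ohfmd: o−10=e, h−10=x, f−5=a, m−10=c, d−10=t.

exact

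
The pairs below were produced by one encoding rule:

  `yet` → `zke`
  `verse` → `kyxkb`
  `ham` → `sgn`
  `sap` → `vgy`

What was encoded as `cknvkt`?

nephew

The word is reversed, then every letter is shifted forward by 6.
Undoing it on cknvkt: shift back: c−6=w, k−6=e, n−6=h, v−6=p, k−6=e, t−6=n → wehpen; then reverse → nephew.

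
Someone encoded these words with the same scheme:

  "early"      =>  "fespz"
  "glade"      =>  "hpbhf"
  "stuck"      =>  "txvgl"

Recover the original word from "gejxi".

Shifts by position in early: pos 0: e→f (+1), pos 1: a→e (+4), pos 2: r→s (+1), pos 3: l→p (+4) — repeating every 2. The shifts repeat in a cycle of length 2: positions 0,1,… shift by +1, +4, then the pattern repeats.
Reversing it on gejxi: g−1=f, e−4=a, j−1=i, x−4=t, i−1=h.

faith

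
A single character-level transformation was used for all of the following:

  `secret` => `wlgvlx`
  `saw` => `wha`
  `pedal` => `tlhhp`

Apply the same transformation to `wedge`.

Vowels shift forward by 7 and consonants shift forward by 4.
For wedge: w(cons)+4=a, e(vowel)+7=l, d(cons)+4=h, g(cons)+4=k, e(vowel)+7=l.

alhkl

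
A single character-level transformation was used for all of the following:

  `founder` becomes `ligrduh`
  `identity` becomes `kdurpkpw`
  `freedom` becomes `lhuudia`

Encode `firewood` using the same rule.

f(5)→l(11) and o(14)→i(8) fit y≡17x+4 (mod 26); the inverse of 17 mod 26 is 23. Treating letters as 0–25, the rule is x ↦ 17x + 4 (mod 26).
Applying it to firewood: f(5)→17·5+4≡11=l; i(8)→17·8+4≡10=k; r(17)→17·17+4≡7=h; e(4)→17·4+4≡20=u; w(22)→17·22+4≡14=o; o(14)→17·14+4≡8=i; o(14)→17·14+4≡8=i; d(3)→17·3+4≡3=d (all mod 26).

lkhuoiid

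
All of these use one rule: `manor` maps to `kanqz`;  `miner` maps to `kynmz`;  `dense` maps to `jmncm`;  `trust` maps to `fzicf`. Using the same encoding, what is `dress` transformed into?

m(12)→k(10) and a(0)→a(0) fit y≡3x+0 (mod 26); the inverse of 3 mod 26 is 9. Each letter's alphabet position (a=0..z=25) is mapped through 3·x+0 mod 26 — an affine cipher.
For dress: d(3)→3·3+0≡9=j; r(17)→3·17+0≡25=z; e(4)→3·4+0≡12=m; s(18)→3·18+0≡2=c; s(18)→3·18+0≡2=c (all mod 26).

jzmcc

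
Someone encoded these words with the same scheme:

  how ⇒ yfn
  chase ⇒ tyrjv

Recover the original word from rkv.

Compare letters: h→y is +17, o→f is +17, w→n is +17 — a constant shift. Every letter moves 17 places later in the alphabet, wrapping around z→a.
Undoing it on rkv: r−17=a, k−17=t, v−17=e.

ate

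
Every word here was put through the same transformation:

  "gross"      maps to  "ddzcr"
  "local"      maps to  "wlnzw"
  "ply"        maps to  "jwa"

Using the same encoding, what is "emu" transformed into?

The output letters match the input read backwards, each shifted +11: gross reversed is ssorg. Read the word backwards and shift each letter +11.
For emu: reverse → ume; then shift: u+11=f, m+11=x, e+11=p.

fxp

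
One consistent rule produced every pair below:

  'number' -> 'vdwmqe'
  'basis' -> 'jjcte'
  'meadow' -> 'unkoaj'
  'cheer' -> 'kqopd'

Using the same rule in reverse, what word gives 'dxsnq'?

voice

Letter i (0-indexed) is shifted by i+8, so successive shifts are 8, 9, 10, ….
Undoing it on dxsnq: d−8=v, x−9=o, s−10=i, n−11=c, q−12=e.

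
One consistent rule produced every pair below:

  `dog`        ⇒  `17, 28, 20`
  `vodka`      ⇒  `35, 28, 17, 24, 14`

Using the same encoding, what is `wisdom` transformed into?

d is letter #4 and maps to 17: an offset of 13. The number is (letter's place in the alphabet, a=1) + 13.
For wisdom: w=23→36, i=9→22, s=19→32, d=4→17, o=15→28, m=13→26.

36, 22, 32, 17, 28, 26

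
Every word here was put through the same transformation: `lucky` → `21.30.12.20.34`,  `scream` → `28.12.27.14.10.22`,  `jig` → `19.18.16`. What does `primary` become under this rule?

l is letter #12 and maps to 21: an offset of 9. Each letter is replaced by its alphabet position (a=1..z=26) + 9.
Applying it to primary: p=16→25, r=18→27, i=9→18, m=13→22, a=1→10, r=18→27, y=25→34.

25.27.18.22.10.27.34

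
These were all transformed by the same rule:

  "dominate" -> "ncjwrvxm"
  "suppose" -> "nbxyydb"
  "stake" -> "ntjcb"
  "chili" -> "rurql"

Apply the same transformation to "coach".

qljxl

Two steps: reverse the string, then apply a Caesar shift of +9.
For coach: reverse → hcaoc; then shift: h+9=q, c+9=l, a+9=j, o+9=x, c+9=l.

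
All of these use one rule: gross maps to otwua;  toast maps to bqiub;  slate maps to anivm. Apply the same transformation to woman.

equcv

Shifts by position in gross: pos 0: g→o (+8), pos 1: r→t (+2), pos 2: o→w (+8), pos 3: s→u (+2) — repeating every 2. The shifts repeat in a cycle of length 2: positions 0,1,… shift by +8, +2, then the pattern repeats.
On woman: w+8=e, o+2=q, m+8=u, a+2=c, n+8=v.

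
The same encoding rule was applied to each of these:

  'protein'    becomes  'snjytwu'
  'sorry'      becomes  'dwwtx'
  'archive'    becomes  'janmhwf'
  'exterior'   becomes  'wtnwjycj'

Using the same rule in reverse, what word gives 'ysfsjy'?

The output letters match the input read backwards, each shifted +5: protein reversed is nietorp. Two steps: reverse the string, then apply a Caesar shift of +5.
Decoding ysfsjy: shift back: y−5=t, s−5=n, f−5=a, s−5=n, j−5=e, y−5=t → tnanet; then reverse → tenant.

tenant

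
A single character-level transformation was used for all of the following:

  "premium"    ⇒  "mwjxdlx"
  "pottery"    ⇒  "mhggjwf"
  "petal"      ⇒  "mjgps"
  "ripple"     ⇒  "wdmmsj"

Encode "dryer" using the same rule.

ewfjw

p(15)→m(12) and r(17)→w(22) fit y≡5x+15 (mod 26); the inverse of 5 mod 26 is 21. Each letter's alphabet position (a=0..z=25) is mapped through 5·x+15 mod 26 — an affine cipher.
Applying it to dryer: d(3)→5·3+15≡4=e; r(17)→5·17+15≡22=w; y(24)→5·24+15≡5=f; e(4)→5·4+15≡9=j; r(17)→5·17+15≡22=w (all mod 26).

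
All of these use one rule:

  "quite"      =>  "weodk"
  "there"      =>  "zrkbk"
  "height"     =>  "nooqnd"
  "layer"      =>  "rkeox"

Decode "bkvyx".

vapor

Shifts by position in quite: pos 0: q→w (+6), pos 1: u→e (+10), pos 2: i→o (+6), pos 3: t→d (+10) — repeating every 2. The shifts repeat in a cycle of length 2: positions 0,1,… shift by +6, +10, then the pattern repeats.
Undoing it on bkvyx: b−6=v, k−10=a, v−6=p, y−10=o, x−6=r.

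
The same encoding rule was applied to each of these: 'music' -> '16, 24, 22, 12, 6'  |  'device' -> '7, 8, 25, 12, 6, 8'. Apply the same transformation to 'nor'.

17, 18, 21

m is letter #13 and maps to 16: an offset of 3. Each letter is replaced by its alphabet position (a=1..z=26) + 3.
On nor: n=14→17, o=15→18, r=18→21.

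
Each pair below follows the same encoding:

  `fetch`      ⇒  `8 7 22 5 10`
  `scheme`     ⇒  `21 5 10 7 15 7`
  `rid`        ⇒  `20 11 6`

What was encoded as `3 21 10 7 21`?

ashes

Letters become their 1-based position plus 2 (so a→3, b→4, …).
Reversing it on 3 21 10 7 21: 3→(3−2)÷1=1=a, 21→(21−2)÷1=19=s, 10→(10−2)÷1=8=h, 7→(7−2)÷1=5=e, 21→(21−2)÷1=19=s.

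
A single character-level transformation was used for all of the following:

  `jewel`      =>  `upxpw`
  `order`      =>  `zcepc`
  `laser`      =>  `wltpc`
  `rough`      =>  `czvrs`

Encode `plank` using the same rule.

Shifts by position in jewel: pos 0: j→u (+11), pos 1: e→p (+11), pos 2: w→x (+1), pos 3: e→p (+11), pos 4: l→w (+11) — repeating every 3. It's a Vigenère-style cipher with numeric key [11,11,1]: position i shifts by key[i mod 3].
For plank: p+11=a, l+11=w, a+1=b, n+11=y, k+11=v.

awbyv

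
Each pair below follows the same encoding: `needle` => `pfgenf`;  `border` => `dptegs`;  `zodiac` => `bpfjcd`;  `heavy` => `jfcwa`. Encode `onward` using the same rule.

qoybte

Shifts by position in needle: pos 0: n→p (+2), pos 1: e→f (+1), pos 2: e→g (+2), pos 3: d→e (+1) — repeating every 2. It's a Vigenère-style cipher with numeric key [2,1]: position i shifts by key[i mod 2].
For onward: o+2=q, n+1=o, w+2=y, a+1=b, r+2=t, d+1=e.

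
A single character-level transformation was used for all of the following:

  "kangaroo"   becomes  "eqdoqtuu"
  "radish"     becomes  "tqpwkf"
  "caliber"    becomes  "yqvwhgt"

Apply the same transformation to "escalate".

gkyqvqbg

k(10)→e(4) and a(0)→q(16) fit y≡17x+16 (mod 26); the inverse of 17 mod 26 is 23. This is an affine cipher: with a=0,…,z=25, each position x becomes (17x+16) mod 26.
On escalate: e(4)→17·4+16≡6=g; s(18)→17·18+16≡10=k; c(2)→17·2+16≡24=y; a(0)→17·0+16≡16=q; l(11)→17·11+16≡21=v; a(0)→17·0+16≡16=q; t(19)→17·19+16≡1=b; e(4)→17·4+16≡6=g (all mod 26).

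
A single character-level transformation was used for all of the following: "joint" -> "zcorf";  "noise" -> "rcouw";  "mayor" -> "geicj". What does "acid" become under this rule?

j(9)→z(25) and o(14)→c(2) fit y≡11x+4 (mod 26); the inverse of 11 mod 26 is 19. This is an affine cipher: with a=0,…,z=25, each position x becomes (11x+4) mod 26.
For acid: a(0)→11·0+4≡4=e; c(2)→11·2+4≡0=a; i(8)→11·8+4≡14=o; d(3)→11·3+4≡11=l (all mod 26).

eaol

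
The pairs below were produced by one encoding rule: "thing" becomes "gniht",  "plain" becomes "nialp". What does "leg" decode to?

The output letters match the input read backwards: thing reversed is gniht. The word is simply reversed.
Undoing it on leg: then reverse → gel.

gel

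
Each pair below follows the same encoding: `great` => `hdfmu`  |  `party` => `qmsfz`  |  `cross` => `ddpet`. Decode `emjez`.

Shifts by position in great: pos 0: g→h (+1), pos 1: r→d (+12), pos 2: e→f (+1), pos 3: a→m (+12) — repeating every 2. A repeating key of period 2 is used — shifts +1, +12 over and over.
Decoding emjez: e−1=d, m−12=a, j−1=i, e−12=s, z−1=y.

daisy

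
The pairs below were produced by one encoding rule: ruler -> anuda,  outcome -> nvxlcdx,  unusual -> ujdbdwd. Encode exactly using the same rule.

hucljgn

The output letters match the input read backwards, each shifted +9: ruler reversed is relur. Read the word backwards and shift each letter +9.
On exactly: reverse → yltcaxe; then shift: y+9=h, l+9=u, t+9=c, c+9=l, a+9=j, x+9=g, e+9=n.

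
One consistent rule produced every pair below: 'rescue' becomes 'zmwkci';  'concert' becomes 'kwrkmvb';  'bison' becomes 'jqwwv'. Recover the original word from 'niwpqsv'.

fashion

The shifts repeat in a cycle of length 3: positions 0,1,… shift by +8, +8, +4, then the pattern repeats.
Undoing it on niwpqsv: n−8=f, i−8=a, w−4=s, p−8=h, q−8=i, s−4=o, v−8=n.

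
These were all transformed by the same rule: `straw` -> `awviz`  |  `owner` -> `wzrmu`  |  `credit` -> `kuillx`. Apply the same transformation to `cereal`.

Shifts by position in straw: pos 0: s→a (+8), pos 1: t→w (+3), pos 2: r→v (+4), pos 3: a→i (+8), pos 4: w→z (+3) — repeating every 3. It's a Vigenère-style cipher with numeric key [8,3,4]: position i shifts by key[i mod 3].
Applying it to cereal: c+8=k, e+3=h, r+4=v, e+8=m, a+3=d, l+4=p.

khvmdp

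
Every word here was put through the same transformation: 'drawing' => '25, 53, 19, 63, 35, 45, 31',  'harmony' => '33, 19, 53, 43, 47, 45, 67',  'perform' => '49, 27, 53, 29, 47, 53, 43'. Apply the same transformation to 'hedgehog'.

d(#4)→25 and r(#18)→53: differences scale by 2, so n = 2·pos + 17. The formula is n = 2×(alphabet index, a=1) + 17.
For hedgehog: h=8→33, e=5→27, d=4→25, g=7→31, e=5→27, h=8→33, o=15→47, g=7→31.

33, 27, 25, 31, 27, 33, 47, 31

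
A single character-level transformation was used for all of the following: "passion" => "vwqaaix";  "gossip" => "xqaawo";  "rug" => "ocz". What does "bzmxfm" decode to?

expert

The output letters match the input read backwards, each shifted +8: passion reversed is noissap. Two steps: reverse the string, then apply a Caesar shift of +8.
Reversing it on bzmxfm: shift back: b−8=t, z−8=r, m−8=e, x−8=p, f−8=x, m−8=e → trepxe; then reverse → expert.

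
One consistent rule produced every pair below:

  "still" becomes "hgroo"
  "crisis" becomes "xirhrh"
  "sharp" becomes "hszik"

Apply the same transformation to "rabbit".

Letters are reflected about the middle of the alphabet (position → 25−position): Atbash.
For rabbit: r↔i, a↔z, b↔y, b↔y, i↔r, t↔g.

izyyrg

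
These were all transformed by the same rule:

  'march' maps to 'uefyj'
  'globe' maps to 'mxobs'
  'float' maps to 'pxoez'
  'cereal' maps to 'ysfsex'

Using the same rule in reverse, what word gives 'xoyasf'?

m(12)→u(20) and a(0)→e(4) fit y≡23x+4 (mod 26); the inverse of 23 mod 26 is 17. This is an affine cipher: with a=0,…,z=25, each position x becomes (23x+4) mod 26.
Decoding xoyasf: x(23)→17·(23−4)≡11=l; o(14)→17·(14−4)≡14=o; y(24)→17·(24−4)≡2=c; a(0)→17·(0−4)≡10=k; s(18)→17·(18−4)≡4=e; f(5)→17·(5−4)≡17=r (all mod 26).

locker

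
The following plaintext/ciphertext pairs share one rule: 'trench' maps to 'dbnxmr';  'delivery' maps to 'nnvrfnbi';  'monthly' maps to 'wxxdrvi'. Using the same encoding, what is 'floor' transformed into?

The shift depends on letter class: consonant t→d is +10, but vowel e→n is +9. Two shifts are in play — +9 for a/e/i/o/u, +10 for every other letter.
On floor: f(cons)+10=p, l(cons)+10=v, o(vowel)+9=x, o(vowel)+9=x, r(cons)+10=b.

pvxxb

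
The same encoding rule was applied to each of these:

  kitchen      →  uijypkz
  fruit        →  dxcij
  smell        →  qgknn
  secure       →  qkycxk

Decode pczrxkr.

Treating letters as 0–25, the rule is x ↦ 19x + 12 (mod 26).
Undoing it on pczrxkr: p(15)→11·(15−12)≡7=h; c(2)→11·(2−12)≡20=u; z(25)→11·(25−12)≡13=n; r(17)→11·(17−12)≡3=d; x(23)→11·(23−12)≡17=r; k(10)→11·(10−12)≡4=e; r(17)→11·(17−12)≡3=d (all mod 26).

hundred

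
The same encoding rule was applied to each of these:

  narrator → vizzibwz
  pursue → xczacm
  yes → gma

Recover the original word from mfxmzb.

Compare letters: n→v is +8, a→i is +8, r→z is +8 — a constant shift. This is a Caesar cipher with shift 8.
Reversing it on mfxmzb: m−8=e, f−8=x, x−8=p, m−8=e, z−8=r, b−8=t.

expert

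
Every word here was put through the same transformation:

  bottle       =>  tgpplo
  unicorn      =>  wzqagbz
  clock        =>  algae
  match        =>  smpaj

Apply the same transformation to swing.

ikqzc

Treating letters as 0–25, the rule is x ↦ 7x + 12 (mod 26).
For swing: s(18)→7·18+12≡8=i; w(22)→7·22+12≡10=k; i(8)→7·8+12≡16=q; n(13)→7·13+12≡25=z; g(6)→7·6+12≡2=c (all mod 26).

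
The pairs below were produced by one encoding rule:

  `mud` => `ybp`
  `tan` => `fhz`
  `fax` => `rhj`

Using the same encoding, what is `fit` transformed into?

rpf

The rule splits by letter class: vowels +7, consonants +12.
For fit: f(cons)+12=r, i(vowel)+7=p, t(cons)+12=f.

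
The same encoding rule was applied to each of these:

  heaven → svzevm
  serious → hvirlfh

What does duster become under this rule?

wfhgvi

Each pair mirrors across the alphabet (h↔s, e↔v, a↔z): positions sum to 25. This is the alphabet-reversal cipher (Atbash): a becomes z, b becomes y, etc.
On duster: d↔w, u↔f, s↔h, t↔g, e↔v, r↔i.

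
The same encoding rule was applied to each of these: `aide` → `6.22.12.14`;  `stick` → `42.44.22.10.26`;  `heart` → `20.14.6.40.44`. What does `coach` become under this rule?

10.34.6.10.20

a(#1)→6 and i(#9)→22: differences scale by 2, so n = 2·pos + 4. The formula is n = 2×(alphabet index, a=1) + 4.
For coach: c=3→10, o=15→34, a=1→6, c=3→10, h=8→20.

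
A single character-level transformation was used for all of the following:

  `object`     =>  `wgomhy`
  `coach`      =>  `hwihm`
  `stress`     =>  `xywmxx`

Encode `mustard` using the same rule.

rcxyiwi

The shift depends on letter class: consonant b→g is +5, but vowel o→w is +8. Two shifts are in play — +8 for a/e/i/o/u, +5 for every other letter.
Applying it to mustard: m(cons)+5=r, u(vowel)+8=c, s(cons)+5=x, t(cons)+5=y, a(vowel)+8=i, r(cons)+5=w, d(cons)+5=i.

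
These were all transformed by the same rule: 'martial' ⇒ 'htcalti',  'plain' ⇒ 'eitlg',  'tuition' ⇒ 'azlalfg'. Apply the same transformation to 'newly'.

This is an affine cipher: with a=0,…,z=25, each position x becomes (25x+19) mod 26.
For newly: n(13)→25·13+19≡6=g; e(4)→25·4+19≡15=p; w(22)→25·22+19≡23=x; l(11)→25·11+19≡8=i; y(24)→25·24+19≡21=v (all mod 26).

gpxiv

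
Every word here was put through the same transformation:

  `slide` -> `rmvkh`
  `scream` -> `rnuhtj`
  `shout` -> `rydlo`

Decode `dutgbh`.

orange

s(18)→r(17) and l(11)→m(12) fit y≡23x+19 (mod 26); the inverse of 23 mod 26 is 17. Each letter's alphabet position (a=0..z=25) is mapped through 23·x+19 mod 26 — an affine cipher.
Decoding dutgbh: d(3)→17·(3−19)≡14=o; u(20)→17·(20−19)≡17=r; t(19)→17·(19−19)≡0=a; g(6)→17·(6−19)≡13=n; b(1)→17·(1−19)≡6=g; h(7)→17·(7−19)≡4=e (all mod 26).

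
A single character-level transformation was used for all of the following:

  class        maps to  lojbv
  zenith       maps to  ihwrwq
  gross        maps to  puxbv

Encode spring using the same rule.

bsarqp

Shifts by position in class: pos 0: c→l (+9), pos 1: l→o (+3), pos 2: a→j (+9), pos 3: s→b (+9), pos 4: s→v (+3) — repeating every 3. A repeating key of period 3 is used — shifts +9, +3, +9 over and over.
On spring: s+9=b, p+3=s, r+9=a, i+9=r, n+3=q, g+9=p.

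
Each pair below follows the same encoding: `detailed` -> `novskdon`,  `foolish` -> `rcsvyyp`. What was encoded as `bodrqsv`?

lighter

The output letters match the input read backwards, each shifted +10: detailed reversed is deliated. Read the word backwards and shift each letter +10.
Reversing it on bodrqsv: shift back: b−10=r, o−10=e, d−10=t, r−10=h, q−10=g, s−10=i, v−10=l → rethgil; then reverse → lighter.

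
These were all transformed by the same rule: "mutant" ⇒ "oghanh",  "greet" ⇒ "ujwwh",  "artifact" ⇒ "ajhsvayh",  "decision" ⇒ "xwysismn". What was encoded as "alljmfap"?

m(12)→o(14) and u(20)→g(6) fit y≡25x+0 (mod 26); the inverse of 25 mod 26 is 25. This is an affine cipher: with a=0,…,z=25, each position x becomes (25x+0) mod 26.
Decoding alljmfap: a(0)→25·(0−0)≡0=a; l(11)→25·(11−0)≡15=p; l(11)→25·(11−0)≡15=p; j(9)→25·(9−0)≡17=r; m(12)→25·(12−0)≡14=o; f(5)→25·(5−0)≡21=v; a(0)→25·(0−0)≡0=a; p(15)→25·(15−0)≡11=l (all mod 26).

approval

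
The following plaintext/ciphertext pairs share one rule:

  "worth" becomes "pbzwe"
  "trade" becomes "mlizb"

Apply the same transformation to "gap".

xio

The output letters match the input read backwards, each shifted +8: worth reversed is htrow. The word is reversed, then every letter is shifted forward by 8.
On gap: reverse → pag; then shift: p+8=x, a+8=i, g+8=o.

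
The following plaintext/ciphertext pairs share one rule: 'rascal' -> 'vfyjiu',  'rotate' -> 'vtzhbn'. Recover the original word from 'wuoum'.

spine

Each letter shifts forward by (position + 4), i.e. 4, 5, 6, … — the shift grows by one for each successive letter.
Undoing it on wuoum: w−4=s, u−5=p, o−6=i, u−7=n, m−8=e.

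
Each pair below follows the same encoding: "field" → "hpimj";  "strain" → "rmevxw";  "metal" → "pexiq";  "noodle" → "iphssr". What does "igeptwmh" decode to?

Two steps: reverse the string, then apply a Caesar shift of +4.
Decoding igeptwmh: shift back: i−4=e, g−4=c, e−4=a, p−4=l, t−4=p, w−4=s, m−4=i, h−4=d → ecalpsid; then reverse → displace.

displace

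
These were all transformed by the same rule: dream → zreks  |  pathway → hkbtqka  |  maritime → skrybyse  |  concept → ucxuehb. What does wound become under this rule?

d(3)→z(25) and r(17)→r(17) fit y≡5x+10 (mod 26); the inverse of 5 mod 26 is 21. Treating letters as 0–25, the rule is x ↦ 5x + 10 (mod 26).
On wound: w(22)→5·22+10≡16=q; o(14)→5·14+10≡2=c; u(20)→5·20+10≡6=g; n(13)→5·13+10≡23=x; d(3)→5·3+10≡25=z (all mod 26).

qcgxz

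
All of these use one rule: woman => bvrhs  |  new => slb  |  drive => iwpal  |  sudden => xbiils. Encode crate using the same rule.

The shift depends on letter class: consonant w→b is +5, but vowel o→v is +7. Vowels shift forward by 7 and consonants shift forward by 5.
For crate: c(cons)+5=h, r(cons)+5=w, a(vowel)+7=h, t(cons)+5=y, e(vowel)+7=l.

hwhyl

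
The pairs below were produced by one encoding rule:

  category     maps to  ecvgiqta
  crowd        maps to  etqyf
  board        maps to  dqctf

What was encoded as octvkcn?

It's a constant shift of +2 (ROT2).
Undoing it on octvkcn: o−2=m, c−2=a, t−2=r, v−2=t, k−2=i, c−2=a, n−2=l.

martial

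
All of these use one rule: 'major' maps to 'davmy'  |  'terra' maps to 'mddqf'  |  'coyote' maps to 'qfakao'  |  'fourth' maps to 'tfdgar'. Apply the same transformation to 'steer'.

dqqfe

The output letters match the input read backwards, each shifted +12: major reversed is rojam. Two steps: reverse the string, then apply a Caesar shift of +12.
On steer: reverse → reets; then shift: r+12=d, e+12=q, e+12=q, t+12=f, s+12=e.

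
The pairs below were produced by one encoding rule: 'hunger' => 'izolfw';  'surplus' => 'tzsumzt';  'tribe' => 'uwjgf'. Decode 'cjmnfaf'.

It's a Vigenère-style cipher with numeric key [1,5]: position i shifts by key[i mod 2].
Reversing it on cjmnfaf: c−1=b, j−5=e, m−1=l, n−5=i, f−1=e, a−5=v, f−1=e.

believe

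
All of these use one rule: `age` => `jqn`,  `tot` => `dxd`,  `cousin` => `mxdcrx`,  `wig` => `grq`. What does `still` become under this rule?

The shift depends on letter class: consonant g→q is +10, but vowel a→j is +9. Two shifts are in play — +9 for a/e/i/o/u, +10 for every other letter.
For still: s(cons)+10=c, t(cons)+10=d, i(vowel)+9=r, l(cons)+10=v, l(cons)+10=v.

cdrvv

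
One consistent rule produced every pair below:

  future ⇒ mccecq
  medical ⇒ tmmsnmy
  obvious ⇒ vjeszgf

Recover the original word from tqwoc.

Each letter shifts forward by (position + 7), i.e. 7, 8, 9, … — the shift grows by one for each successive letter.
Reversing it on tqwoc: t−7=m, q−8=i, w−9=n, o−10=e, c−11=r.

miner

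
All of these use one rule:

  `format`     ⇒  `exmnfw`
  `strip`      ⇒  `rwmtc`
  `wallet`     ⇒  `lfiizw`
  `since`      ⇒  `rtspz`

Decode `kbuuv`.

f(5)→e(4) and o(14)→x(23) fit y≡5x+5 (mod 26); the inverse of 5 mod 26 is 21. Each letter's alphabet position (a=0..z=25) is mapped through 5·x+5 mod 26 — an affine cipher.
Decoding kbuuv: k(10)→21·(10−5)≡1=b; b(1)→21·(1−5)≡20=u; u(20)→21·(20−5)≡3=d; u(20)→21·(20−5)≡3=d; v(21)→21·(21−5)≡24=y (all mod 26).

buddy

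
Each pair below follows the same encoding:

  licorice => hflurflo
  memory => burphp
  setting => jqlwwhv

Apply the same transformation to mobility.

bwlolerp

The word is reversed, then every letter is shifted forward by 3.
Applying it to mobility: reverse → ytilibom; then shift: y+3=b, t+3=w, i+3=l, l+3=o, i+3=l, b+3=e, o+3=r, m+3=p.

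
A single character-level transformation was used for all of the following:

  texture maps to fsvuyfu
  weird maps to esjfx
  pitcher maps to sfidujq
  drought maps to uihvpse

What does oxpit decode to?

The output letters match the input read backwards, each shifted +1: texture reversed is erutxet. Read the word backwards and shift each letter +1.
Decoding oxpit: shift back: o−1=n, x−1=w, p−1=o, i−1=h, t−1=s → nwohs; then reverse → shown.

shown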